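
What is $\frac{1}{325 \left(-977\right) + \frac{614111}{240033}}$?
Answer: $- \frac{240033}{76215864214} \approx -3.1494 \cdot 10^{-6}$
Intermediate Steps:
$\frac{1}{325 \left(-977\right) + \frac{614111}{240033}} = \frac{1}{-317525 + 614111 \cdot \frac{1}{240033}} = \frac{1}{-317525 + \frac{614111}{240033}} = \frac{1}{- \frac{76215864214}{240033}} = - \frac{240033}{76215864214}$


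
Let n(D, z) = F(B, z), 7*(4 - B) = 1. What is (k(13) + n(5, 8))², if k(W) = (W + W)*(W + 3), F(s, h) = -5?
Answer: 168921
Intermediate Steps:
B = 27/7 (B = 4 - ⅐*1 = 4 - ⅐ = 27/7 ≈ 3.8571)
n(D, z) = -5
k(W) = 2*W*(3 + W) (k(W) = (2*W)*(3 + W) = 2*W*(3 + W))
(k(13) + n(5, 8))² = (2*13*(3 + 13) - 5)² = (2*13*16 - 5)² = (416 - 5)² = 411² = 168921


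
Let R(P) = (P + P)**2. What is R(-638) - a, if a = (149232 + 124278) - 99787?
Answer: 1454453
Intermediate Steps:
R(P) = 4*P**2 (R(P) = (2*P)**2 = 4*P**2)
a = 173723 (a = 273510 - 99787 = 173723)
R(-638) - a = 4*(-638)**2 - 1*173723 = 4*407044 - 173723 = 1628176 - 173723 = 1454453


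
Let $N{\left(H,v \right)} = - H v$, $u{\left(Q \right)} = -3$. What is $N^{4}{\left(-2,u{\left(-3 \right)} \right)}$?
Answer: $1296$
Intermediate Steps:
$N{\left(H,v \right)} = - H v$
$N^{4}{\left(-2,u{\left(-3 \right)} \right)} = \left(\left(-1\right) \left(-2\right) \left(-3\right)\right)^{4} = \left(-6\right)^{4} = 1296$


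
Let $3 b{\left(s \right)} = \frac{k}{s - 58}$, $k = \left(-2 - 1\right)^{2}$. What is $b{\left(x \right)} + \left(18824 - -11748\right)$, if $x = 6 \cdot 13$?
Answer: $\frac{611443}{20} \approx 30572.0$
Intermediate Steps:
$k = 9$ ($k = \left(-3\right)^{2} = 9$)
$x = 78$
$b{\left(s \right)} = \frac{3}{-58 + s}$ ($b{\left(s \right)} = \frac{9 \frac{1}{s - 58}}{3} = \frac{9 \frac{1}{-58 + s}}{3} = \frac{3}{-58 + s}$)
$b{\left(x \right)} + \left(18824 - -11748\right) = \frac{3}{-58 + 78} + \left(18824 - -11748\right) = \frac{3}{20} + \left(18824 + 11748\right) = 3 \cdot \frac{1}{20} + 30572 = \frac{3}{20} + 30572 = \frac{611443}{20}$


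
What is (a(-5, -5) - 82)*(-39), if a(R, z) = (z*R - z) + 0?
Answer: 2028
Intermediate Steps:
a(R, z) = -z + R*z (a(R, z) = (R*z - z) + 0 = (-z + R*z) + 0 = -z + R*z)
(a(-5, -5) - 82)*(-39) = (-5*(-1 - 5) - 82)*(-39) = (-5*(-6) - 82)*(-39) = (30 - 82)*(-39) = -52*(-39) = 2028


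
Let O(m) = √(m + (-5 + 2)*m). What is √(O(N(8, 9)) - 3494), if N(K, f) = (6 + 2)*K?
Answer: √(-3494 + 8*I*√2) ≈ 0.0957 + 59.11*I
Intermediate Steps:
N(K, f) = 8*K
O(m) = √2*√(-m) (O(m) = √(m - 3*m) = √(-2*m) = √2*√(-m))
√(O(N(8, 9)) - 3494) = √(√2*√(-8*8) - 3494) = √(√2*√(-1*64) - 3494) = √(√2*√(-64) - 3494) = √(√2*(8*I) - 3494) = √(8*I*√2 - 3494) = √(-3494 + 8*I*√2)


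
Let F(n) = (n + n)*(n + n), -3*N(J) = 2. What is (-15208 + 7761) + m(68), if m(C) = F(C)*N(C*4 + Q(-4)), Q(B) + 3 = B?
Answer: -59333/3 ≈ -19778.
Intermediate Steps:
Q(B) = -3 + B
N(J) = -⅔ (N(J) = -⅓*2 = -⅔)
F(n) = 4*n² (F(n) = (2*n)*(2*n) = 4*n²)
m(C) = -8*C²/3 (m(C) = (4*C²)*(-⅔) = -8*C²/3)
(-15208 + 7761) + m(68) = (-15208 + 7761) - 8/3*68² = -7447 - 8/3*4624 = -7447 - 36992/3 = -59333/3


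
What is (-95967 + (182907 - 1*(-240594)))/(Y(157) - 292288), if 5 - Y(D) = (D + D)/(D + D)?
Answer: -54589/48714 ≈ -1.1206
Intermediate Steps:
Y(D) = 4 (Y(D) = 5 - (D + D)/(D + D) = 5 - 2*D/(2*D) = 5 - 2*D*1/(2*D) = 5 - 1*1 = 5 - 1 = 4)
(-95967 + (182907 - 1*(-240594)))/(Y(157) - 292288) = (-95967 + (182907 - 1*(-240594)))/(4 - 292288) = (-95967 + (182907 + 240594))/(-292284) = (-95967 + 423501)*(-1/292284) = 327534*(-1/292284) = -54589/48714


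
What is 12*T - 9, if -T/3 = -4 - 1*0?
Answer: 135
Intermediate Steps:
T = 12 (T = -3*(-4 - 1*0) = -3*(-4 + 0) = -3*(-4) = 12)
12*T - 9 = 12*12 - 9 = 144 - 9 = 135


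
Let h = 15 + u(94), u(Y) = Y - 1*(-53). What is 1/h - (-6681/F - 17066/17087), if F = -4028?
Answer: -520616443/796420188 ≈ -0.65370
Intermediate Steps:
u(Y) = 53 + Y (u(Y) = Y + 53 = 53 + Y)
h = 162 (h = 15 + (53 + 94) = 15 + 147 = 162)
1/h - (-6681/F - 17066/17087) = 1/162 - (-6681/(-4028) - 17066/17087) = 1/162 - (-6681*(-1/4028) - 17066*1/17087) = 1/162 - (6681/4028 - 2438/2441) = 1/162 - 1*6488057/9832348 = 1/162 - 6488057/9832348 = -520616443/796420188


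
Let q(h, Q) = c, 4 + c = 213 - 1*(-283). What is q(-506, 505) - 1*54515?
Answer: -54023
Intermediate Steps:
c = 492 (c = -4 + (213 - 1*(-283)) = -4 + (213 + 283) = -4 + 496 = 492)
q(h, Q) = 492
q(-506, 505) - 1*54515 = 492 - 1*54515 = 492 - 54515 = -54023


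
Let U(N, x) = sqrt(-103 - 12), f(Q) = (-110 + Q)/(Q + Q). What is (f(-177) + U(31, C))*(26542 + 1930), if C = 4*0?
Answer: 4085732/177 + 28472*I*sqrt(115) ≈ 23083.0 + 3.0533e+5*I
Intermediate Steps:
C = 0
f(Q) = (-110 + Q)/(2*Q) (f(Q) = (-110 + Q)/((2*Q)) = (-110 + Q)*(1/(2*Q)) = (-110 + Q)/(2*Q))
U(N, x) = I*sqrt(115) (U(N, x) = sqrt(-115) = I*sqrt(115))
(f(-177) + U(31, C))*(26542 + 1930) = ((1/2)*(-110 - 177)/(-177) + I*sqrt(115))*(26542 + 1930) = ((1/2)*(-1/177)*(-287) + I*sqrt(115))*28472 = (287/354 + I*sqrt(115))*28472 = 4085732/177 + 28472*I*sqrt(115)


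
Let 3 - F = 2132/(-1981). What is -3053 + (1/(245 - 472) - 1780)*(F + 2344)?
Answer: -268696913470/64241 ≈ -4.1826e+6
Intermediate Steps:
F = 8075/1981 (F = 3 - 2132/(-1981) = 3 - 2132*(-1)/1981 = 3 - 1*(-2132/1981) = 3 + 2132/1981 = 8075/1981 ≈ 4.0762)
-3053 + (1/(245 - 472) - 1780)*(F + 2344) = -3053 + (1/(245 - 472) - 1780)*(8075/1981 + 2344) = -3053 + (1/(-227) - 1780)*(4651539/1981) = -3053 + (-1/227 - 1780)*(4651539/1981) = -3053 - 404061/227*4651539/1981 = -3053 - 268500785697/64241 = -268696913470/64241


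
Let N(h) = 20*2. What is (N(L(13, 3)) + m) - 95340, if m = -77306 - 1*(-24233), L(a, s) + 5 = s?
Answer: -148373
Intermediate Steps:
L(a, s) = -5 + s
N(h) = 40
m = -53073 (m = -77306 + 24233 = -53073)
(N(L(13, 3)) + m) - 95340 = (40 - 53073) - 95340 = -53033 - 95340 = -148373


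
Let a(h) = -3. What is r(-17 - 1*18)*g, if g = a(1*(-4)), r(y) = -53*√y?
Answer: 159*I*√35 ≈ 940.66*I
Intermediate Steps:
g = -3
r(-17 - 1*18)*g = -53*√(-17 - 1*18)*(-3) = -53*√(-17 - 18)*(-3) = -53*I*√35*(-3) = 159*I*√35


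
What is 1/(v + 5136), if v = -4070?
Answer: 1/1066 ≈ 0.00093809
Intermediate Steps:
1/(v + 5136) = 1/(-4070 + 5136) = 1/1066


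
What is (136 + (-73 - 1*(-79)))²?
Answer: 20164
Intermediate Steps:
(136 + (-73 - 1*(-79)))² = (136 + (-73 + 79))² = (136 + 6)² = 142² = 20164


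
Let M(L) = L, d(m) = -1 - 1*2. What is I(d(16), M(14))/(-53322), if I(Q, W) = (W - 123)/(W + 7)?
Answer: 109/1119762 ≈ 9.7342e-5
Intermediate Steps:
d(m) = -3 (d(m) = -1 - 2 = -3)
I(Q, W) = (-123 + W)/(7 + W)
I(d(16), M(14))/(-53322) = ((-123 + 14)/(7 + 14))/(-53322) = (-109/21)*(-1/53322) = ((1/21)*(-109))*(-1/53322) = -109/21*(-1/53322) = 109/1119762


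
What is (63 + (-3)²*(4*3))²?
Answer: 29241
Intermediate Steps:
(63 + (-3)²*(4*3))² = (63 + 9*12)² = (63 + 108)² = 171² = 29241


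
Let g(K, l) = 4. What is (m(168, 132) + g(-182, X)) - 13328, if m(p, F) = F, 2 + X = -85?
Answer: -13192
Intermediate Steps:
X = -87 (X = -2 - 85 = -87)
(m(168, 132) + g(-182, X)) - 13328 = (132 + 4) - 13328 = 136 - 13328 = -13192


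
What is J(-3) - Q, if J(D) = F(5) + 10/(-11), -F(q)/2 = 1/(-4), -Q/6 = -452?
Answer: -59673/22 ≈ -2712.4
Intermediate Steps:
Q = 2712 (Q = -6*(-452) = 2712)
F(q) = 1/2 (F(q) = -2/(-4) = -2*(-1/4) = 1/2)
J(D) = -9/22 (J(D) = 1/2 + 10/(-11) = 1/2 + 10*(-1/11) = 1/2 - 10/11 = -9/22)
J(-3) - Q = -9/22 - 1*2712 = -9/22 - 2712 = -59673/22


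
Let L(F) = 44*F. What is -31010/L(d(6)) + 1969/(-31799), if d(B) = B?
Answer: -493303403/4197468 ≈ -117.52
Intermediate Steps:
-31010/L(d(6)) + 1969/(-31799) = -31010/(44*6) + 1969/(-31799) = -31010/264 + 1969*(-1/31799) = -31010*1/264 - 1969/31799 = -15505/132 - 1969/31799 = -493303403/4197468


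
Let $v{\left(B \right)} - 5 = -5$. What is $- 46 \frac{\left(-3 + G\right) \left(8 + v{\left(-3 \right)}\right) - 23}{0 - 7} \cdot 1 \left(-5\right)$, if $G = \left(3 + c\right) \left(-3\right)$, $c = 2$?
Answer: $\frac{38410}{7} \approx 5487.1$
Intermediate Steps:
$v{\left(B \right)} = 0$ ($v{\left(B \right)} = 5 - 5 = 0$)
$G = -15$ ($G = \left(3 + 2\right) \left(-3\right) = 5 \left(-3\right) = -15$)
$- 46 \frac{\left(-3 + G\right) \left(8 + v{\left(-3 \right)}\right) - 23}{0 - 7} \cdot 1 \left(-5\right) = - 46 \frac{\left(-3 - 15\right) \left(8 + 0\right) - 23}{0 - 7} \cdot 1 \left(-5\right) = - 46 \frac{\left(-18\right) 8 - 23}{-7} \left(-5\right) = - 46 \left(-144 - 23\right) \left(- \frac{1}{7}\right) \left(-5\right) = - 46 \left(\left(-167\right) \left(- \frac{1}{7}\right)\right) \left(-5\right) = \left(-46\right) \frac{167}{7} \left(-5\right) = \left(- \frac{7682}{7}\right) \left(-5\right) = \frac{38410}{7}$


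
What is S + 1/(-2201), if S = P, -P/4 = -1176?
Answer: 10353503/2201 ≈ 4704.0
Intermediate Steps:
P = 4704 (P = -4*(-1176) = 4704)
S = 4704
S + 1/(-2201) = 4704 + 1/(-2201) = 4704 - 1/2201 = 10353503/2201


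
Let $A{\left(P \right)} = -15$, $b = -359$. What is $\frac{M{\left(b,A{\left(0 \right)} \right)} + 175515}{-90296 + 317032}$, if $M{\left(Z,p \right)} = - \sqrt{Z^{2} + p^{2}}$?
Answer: $\frac{175515}{226736} - \frac{\sqrt{129106}}{226736} \approx 0.77251$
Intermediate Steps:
$\frac{M{\left(b,A{\left(0 \right)} \right)} + 175515}{-90296 + 317032} = \frac{- \sqrt{\left(-359\right)^{2} + \left(-15\right)^{2}} + 175515}{-90296 + 317032} = \frac{- \sqrt{128881 + 225} + 175515}{226736} = \left(- \sqrt{129106} + 175515\right) \frac{1}{226736} = \left(175515 - \sqrt{129106}\right) \frac{1}{226736} = \frac{175515}{226736} - \frac{\sqrt{129106}}{226736}$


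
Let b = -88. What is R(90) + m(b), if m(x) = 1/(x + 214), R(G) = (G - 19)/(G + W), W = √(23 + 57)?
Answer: 20329/25263 - 71*√5/2005 ≈ 0.72551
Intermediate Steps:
W = 4*√5 (W = √80 = 4*√5 ≈ 8.9443)
R(G) = (-19 + G)/(G + 4*√5) (R(G) = (G - 19)/(G + 4*√5) = (-19 + G)/(G + 4*√5))
m(x) = 1/(214 + x)
R(90) + m(b) = (-19 + 90)/(90 + 4*√5) + 1/(214 - 88) = 71/(90 + 4*√5) + 1/126 = 1/126 + 71/(90 + 4*√5)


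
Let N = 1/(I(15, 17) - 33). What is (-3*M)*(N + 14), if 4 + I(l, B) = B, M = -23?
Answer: 19251/20 ≈ 962.55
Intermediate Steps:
I(l, B) = -4 + B
N = -1/20 (N = 1/((-4 + 17) - 33) = 1/(13 - 33) = 1/(-20) = -1/20 ≈ -0.050000)
(-3*M)*(N + 14) = (-3*(-23))*(-1/20 + 14) = 69*(279/20) = 19251/20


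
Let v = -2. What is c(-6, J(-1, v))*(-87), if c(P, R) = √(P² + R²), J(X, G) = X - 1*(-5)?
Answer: -174*√13 ≈ -627.37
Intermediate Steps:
J(X, G) = 5 + X (J(X, G) = X + 5 = 5 + X)
c(-6, J(-1, v))*(-87) = √((-6)² + (5 - 1)²)*(-87) = √(36 + 4²)*(-87) = √(36 + 16)*(-87) = √52*(-87) = (2*√13)*(-87) = -174*√13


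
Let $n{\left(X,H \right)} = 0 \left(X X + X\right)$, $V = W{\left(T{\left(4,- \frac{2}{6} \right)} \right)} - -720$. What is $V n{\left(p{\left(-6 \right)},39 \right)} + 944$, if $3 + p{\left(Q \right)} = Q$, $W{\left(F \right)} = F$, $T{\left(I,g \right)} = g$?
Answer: $944$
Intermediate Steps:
$p{\left(Q \right)} = -3 + Q$
$V = \frac{2159}{3}$ ($V = - \frac{2}{6} - -720 = \left(-2\right) \frac{1}{6} + 720 = - \frac{1}{3} + 720 = \frac{2159}{3} \approx 719.67$)
$n{\left(X,H \right)} = 0$ ($n{\left(X,H \right)} = 0 \left(X^{2} + X\right) = 0 \left(X + X^{2}\right) = 0$)
$V n{\left(p{\left(-6 \right)},39 \right)} + 944 = \frac{2159}{3} \cdot 0 + 944 = 0 + 944 = 944$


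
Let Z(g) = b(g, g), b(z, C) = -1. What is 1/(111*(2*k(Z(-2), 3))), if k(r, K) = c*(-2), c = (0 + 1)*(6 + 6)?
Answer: -1/5328 ≈ -0.00018769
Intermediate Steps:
Z(g) = -1
c = 12 (c = 1*12 = 12)
k(r, K) = -24 (k(r, K) = 12*(-2) = -24)
1/(111*(2*k(Z(-2), 3))) = 1/(111*(2*(-24))) = 1/(111*(-48)) = 1/(-5328) = -1/5328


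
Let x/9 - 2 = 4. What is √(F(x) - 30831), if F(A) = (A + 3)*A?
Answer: 29*I*√33 ≈ 166.59*I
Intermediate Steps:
x = 54 (x = 18 + 9*4 = 18 + 36 = 54)
F(A) = A*(3 + A) (F(A) = (3 + A)*A = A*(3 + A))
√(F(x) - 30831) = √(54*(3 + 54) - 30831) = √(54*57 - 30831) = √(3078 - 30831) = √(-27753) = 29*I*√33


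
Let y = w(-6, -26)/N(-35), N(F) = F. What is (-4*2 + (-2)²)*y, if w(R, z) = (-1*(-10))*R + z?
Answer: -344/35 ≈ -9.8286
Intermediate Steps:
w(R, z) = z + 10*R (w(R, z) = 10*R + z = z + 10*R)
y = 86/35 (y = (-26 + 10*(-6))/(-35) = (-26 - 60)*(-1/35) = -86*(-1/35) = 86/35 ≈ 2.4571)
(-4*2 + (-2)²)*y = (-4*2 + (-2)²)*(86/35) = (-8 + 4)*(86/35) = -4*86/35 = -344/35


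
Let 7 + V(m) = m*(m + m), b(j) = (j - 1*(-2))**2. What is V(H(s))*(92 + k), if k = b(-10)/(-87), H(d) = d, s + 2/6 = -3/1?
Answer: 1087780/783 ≈ 1389.2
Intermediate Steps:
b(j) = (2 + j)**2 (b(j) = (j + 2)**2 = (2 + j)**2)
s = -10/3 (s = -1/3 - 3/1 = -1/3 - 3*1 = -1/3 - 3 = -10/3 ≈ -3.3333)
V(m) = -7 + 2*m**2 (V(m) = -7 + m*(m + m) = -7 + m*(2*m) = -7 + 2*m**2)
k = -64/87 (k = (2 - 10)**2/(-87) = (-8)**2*(-1/87) = 64*(-1/87) = -64/87 ≈ -0.73563)
V(H(s))*(92 + k) = (-7 + 2*(-10/3)**2)*(92 - 64/87) = (-7 + 2*(100/9))*(7940/87) = (-7 + 200/9)*(7940/87) = (137/9)*(7940/87) = 1087780/783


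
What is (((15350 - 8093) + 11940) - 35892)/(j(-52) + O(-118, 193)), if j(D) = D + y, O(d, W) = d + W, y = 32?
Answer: -3339/11 ≈ -303.55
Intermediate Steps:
O(d, W) = W + d
j(D) = 32 + D (j(D) = D + 32 = 32 + D)
(((15350 - 8093) + 11940) - 35892)/(j(-52) + O(-118, 193)) = (((15350 - 8093) + 11940) - 35892)/((32 - 52) + (193 - 118)) = ((7257 + 11940) - 35892)/(-20 + 75) = (19197 - 35892)/55 = -16695*1/55 = -3339/11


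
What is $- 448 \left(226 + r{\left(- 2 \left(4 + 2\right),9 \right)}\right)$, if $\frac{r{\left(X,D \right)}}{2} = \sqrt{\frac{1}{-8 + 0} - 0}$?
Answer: $-101248 - 224 i \sqrt{2} \approx -1.0125 \cdot 10^{5} - 316.78 i$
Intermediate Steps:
$r{\left(X,D \right)} = \frac{i \sqrt{2}}{2}$ ($r{\left(X,D \right)} = 2 \sqrt{\frac{1}{-8 + 0} - 0} = 2 \sqrt{\frac{1}{-8} + 0} = 2 \sqrt{- \frac{1}{8} + 0} = 2 \sqrt{- \frac{1}{8}} = 2 \frac{i \sqrt{2}}{4} = \frac{i \sqrt{2}}{2}$)
$- 448 \left(226 + r{\left(- 2 \left(4 + 2\right),9 \right)}\right) = - 448 \left(226 + \frac{i \sqrt{2}}{2}\right) = -101248 - 224 i \sqrt{2}$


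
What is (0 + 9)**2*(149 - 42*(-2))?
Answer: 18873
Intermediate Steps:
(0 + 9)**2*(149 - 42*(-2)) = 9**2*(149 + 84) = 81*233 = 18873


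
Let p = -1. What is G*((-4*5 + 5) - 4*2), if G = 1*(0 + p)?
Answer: 23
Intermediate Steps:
G = -1 (G = 1*(0 - 1) = 1*(-1) = -1)
G*((-4*5 + 5) - 4*2) = -((-4*5 + 5) - 4*2) = -((-20 + 5) - 8) = -(-15 - 8) = -1*(-23) = 23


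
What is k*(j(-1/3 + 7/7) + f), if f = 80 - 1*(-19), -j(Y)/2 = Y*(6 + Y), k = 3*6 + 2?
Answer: 16220/9 ≈ 1802.2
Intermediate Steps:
k = 20 (k = 18 + 2 = 20)
j(Y) = -2*Y*(6 + Y)
f = 99 (f = 80 + 19 = 99)
k*(j(-1/3 + 7/7) + f) = 20*(-2*(-1/3 + 7/7)*(6 + (-1/3 + 7/7)) + 99) = 20*(-2*(-1*⅓ + 7*(⅐))*(6 + (-1*⅓ + 7*(⅐))) + 99) = 20*(-2*(-⅓ + 1)*(6 + (-⅓ + 1)) + 99) = 20*(-2*⅔*(6 + ⅔) + 99) = 20*(-2*⅔*20/3 + 99) = 20*(-80/9 + 99) = 20*(811/9) = 16220/9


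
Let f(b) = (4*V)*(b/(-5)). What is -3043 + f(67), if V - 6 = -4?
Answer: -15751/5 ≈ -3150.2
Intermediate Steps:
V = 2 (V = 6 - 4 = 2)
f(b) = -8*b/5 (f(b) = (4*2)*(b/(-5)) = 8*(b*(-⅕)) = 8*(-b/5) = -8*b/5)
-3043 + f(67) = -3043 - 8/5*67 = -3043 - 536/5 = -15751/5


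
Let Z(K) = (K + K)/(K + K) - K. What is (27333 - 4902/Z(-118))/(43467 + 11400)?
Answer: 1082575/2176391 ≈ 0.49742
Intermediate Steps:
Z(K) = 1 - K (Z(K) = (2*K)/((2*K)) - K = (2*K)*(1/(2*K)) - K = 1 - K)
(27333 - 4902/Z(-118))/(43467 + 11400) = (27333 - 4902/(1 - 1*(-118)))/(43467 + 11400) = (27333 - 4902/(1 + 118))/54867 = (27333 - 4902/119)*(1/54867) = (3247725/119)*(1/54867) = 1082575/2176391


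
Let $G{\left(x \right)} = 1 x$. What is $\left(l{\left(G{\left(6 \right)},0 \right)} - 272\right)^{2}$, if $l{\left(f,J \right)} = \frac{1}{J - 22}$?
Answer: $\frac{35820225}{484} \approx 74009.0$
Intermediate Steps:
$G{\left(x \right)} = x$
$l{\left(f,J \right)} = \frac{1}{-22 + J}$
$\left(l{\left(G{\left(6 \right)},0 \right)} - 272\right)^{2} = \left(\frac{1}{-22 + 0} - 272\right)^{2} = \left(\frac{1}{-22} - 272\right)^{2} = \left(- \frac{1}{22} - 272\right)^{2} = \left(- \frac{5985}{22}\right)^{2} = \frac{35820225}{484}$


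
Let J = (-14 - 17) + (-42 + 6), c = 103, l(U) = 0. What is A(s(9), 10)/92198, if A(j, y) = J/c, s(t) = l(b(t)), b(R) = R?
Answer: -67/9496394 ≈ -7.0553e-6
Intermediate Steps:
s(t) = 0
J = -67 (J = -31 - 36 = -67)
A(j, y) = -67/103
A(s(9), 10)/92198 = -67/103/92198 = -67/103*1/92198 = -67/9496394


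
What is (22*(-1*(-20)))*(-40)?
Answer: -17600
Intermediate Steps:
(22*(-1*(-20)))*(-40) = (22*20)*(-40) = 440*(-40) = -17600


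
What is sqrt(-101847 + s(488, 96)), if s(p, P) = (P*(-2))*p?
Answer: 3*I*sqrt(21727) ≈ 442.2*I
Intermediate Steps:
s(p, P) = -2*P*p (s(p, P) = (-2*P)*p = -2*P*p)
sqrt(-101847 + s(488, 96)) = sqrt(-101847 - 2*96*488) = sqrt(-101847 - 93696) = sqrt(-195543) = 3*I*sqrt(21727)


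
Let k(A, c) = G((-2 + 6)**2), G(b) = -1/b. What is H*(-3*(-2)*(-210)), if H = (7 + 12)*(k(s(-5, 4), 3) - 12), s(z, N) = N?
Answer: 1155105/4 ≈ 2.8878e+5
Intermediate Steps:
k(A, c) = -1/16 (k(A, c) = -1/((-2 + 6)**2) = -1/(4**2) = -1/16)
H = -3667/16 (H = (7 + 12)*(-1/16 - 12) = 19*(-193/16) = -3667/16 ≈ -229.19)
H*(-3*(-2)*(-210)) = -3667*(-3*(-2))*(-210)/16 = -11001*(-210)/8 = -3667/16*(-1260) = 1155105/4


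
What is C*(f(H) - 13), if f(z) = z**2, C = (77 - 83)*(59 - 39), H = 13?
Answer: -18720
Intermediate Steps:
C = -120 (C = -6*20 = -120)
C*(f(H) - 13) = -120*(13**2 - 13) = -120*(169 - 13) = -120*156 = -18720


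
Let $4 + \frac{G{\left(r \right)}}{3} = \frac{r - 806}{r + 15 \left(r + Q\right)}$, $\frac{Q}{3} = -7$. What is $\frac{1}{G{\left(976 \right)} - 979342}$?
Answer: $- \frac{15301}{14985095044} \approx -1.0211 \cdot 10^{-6}$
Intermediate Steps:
$Q = -21$ ($Q = 3 \left(-7\right) = -21$)
$G{\left(r \right)} = -12 + \frac{3 \left(-806 + r\right)}{-315 + 16 r}$ ($G{\left(r \right)} = -12 + 3 \frac{r - 806}{r + 15 \left(r - 21\right)} = -12 + 3 \frac{-806 + r}{r + 15 \left(-21 + r\right)} = -12 + 3 \frac{-806 + r}{r + \left(-315 + 15 r\right)} = -12 + 3 \frac{-806 + r}{-315 + 16 r} = -12 + \frac{3 \left(-806 + r\right)}{-315 + 16 r}$)
$\frac{1}{G{\left(976 \right)} - 979342} = \frac{1}{\frac{3 \left(454 - 61488\right)}{-315 + 16 \cdot 976} - 979342} = \frac{1}{\frac{3 \left(454 - 61488\right)}{-315 + 15616} - 979342} = \frac{1}{3 \cdot \frac{1}{15301} \left(-61034\right) - 979342} = \frac{1}{- \frac{183102}{15301} - 979342} = \frac{1}{- \frac{14985095044}{15301}} = - \frac{15301}{14985095044}$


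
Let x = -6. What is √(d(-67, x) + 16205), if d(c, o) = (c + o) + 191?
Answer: √16323 ≈ 127.76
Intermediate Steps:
d(c, o) = 191 + c + o
√(d(-67, x) + 16205) = √((191 - 67 - 6) + 16205) = √(118 + 16205) = √16323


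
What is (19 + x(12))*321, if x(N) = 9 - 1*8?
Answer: 6420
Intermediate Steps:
x(N) = 1 (x(N) = 9 - 8 = 1)
(19 + x(12))*321 = (19 + 1)*321 = 20*321 = 6420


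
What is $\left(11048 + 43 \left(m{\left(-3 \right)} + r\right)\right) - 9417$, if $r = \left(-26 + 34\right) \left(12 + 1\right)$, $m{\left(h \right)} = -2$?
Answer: $6017$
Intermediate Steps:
$r = 104$ ($r = 8 \cdot 13 = 104$)
$\left(11048 + 43 \left(m{\left(-3 \right)} + r\right)\right) - 9417 = \left(11048 + 43 \left(-2 + 104\right)\right) - 9417 = \left(11048 + 43 \cdot 102\right) - 9417 = \left(11048 + 4386\right) - 9417 = 15434 - 9417 = 6017$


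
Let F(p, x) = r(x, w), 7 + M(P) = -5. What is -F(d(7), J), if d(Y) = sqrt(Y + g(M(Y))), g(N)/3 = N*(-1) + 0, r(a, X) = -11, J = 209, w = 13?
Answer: 11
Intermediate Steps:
M(P) = -12 (M(P) = -7 - 5 = -12)
g(N) = -3*N (g(N) = 3*(N*(-1) + 0) = 3*(-N + 0) = 3*(-N) = -3*N)
d(Y) = sqrt(36 + Y) (d(Y) = sqrt(Y - 3*(-12)) = sqrt(Y + 36) = sqrt(36 + Y))
F(p, x) = -11
-F(d(7), J) = -1*(-11) = 11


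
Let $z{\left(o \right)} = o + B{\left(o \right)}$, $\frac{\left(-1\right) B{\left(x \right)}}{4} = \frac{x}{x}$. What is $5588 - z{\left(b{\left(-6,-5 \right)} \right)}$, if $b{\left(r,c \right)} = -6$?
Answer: $5598$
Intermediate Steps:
$B{\left(x \right)} = -4$ ($B{\left(x \right)} = - 4 \frac{x}{x} = \left(-4\right) 1 = -4$)
$z{\left(o \right)} = -4 + o$ ($z{\left(o \right)} = o - 4 = -4 + o$)
$5588 - z{\left(b{\left(-6,-5 \right)} \right)} = 5588 - \left(-4 - 6\right) = 5588 - -10 = 5588 + 10 = 5598$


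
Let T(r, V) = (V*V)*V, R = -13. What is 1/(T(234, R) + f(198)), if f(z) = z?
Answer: -1/1999 ≈ -0.00050025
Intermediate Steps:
T(r, V) = V³ (T(r, V) = V²*V = V³)
1/(T(234, R) + f(198)) = 1/((-13)³ + 198) = 1/(-2197 + 198) = 1/(-1999) = -1/1999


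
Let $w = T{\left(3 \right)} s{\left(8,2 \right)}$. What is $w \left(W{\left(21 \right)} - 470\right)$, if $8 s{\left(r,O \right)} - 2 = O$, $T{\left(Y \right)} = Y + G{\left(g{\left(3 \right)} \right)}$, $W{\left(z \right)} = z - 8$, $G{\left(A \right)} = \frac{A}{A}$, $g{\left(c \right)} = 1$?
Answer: $-914$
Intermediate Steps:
$G{\left(A \right)} = 1$
$W{\left(z \right)} = -8 + z$
$T{\left(Y \right)} = 1 + Y$ ($T{\left(Y \right)} = Y + 1 = 1 + Y$)
$s{\left(r,O \right)} = \frac{1}{4} + \frac{O}{8}$
$w = 2$ ($w = \left(1 + 3\right) \left(\frac{1}{4} + \frac{1}{8} \cdot 2\right) = 4 \left(\frac{1}{4} + \frac{1}{4}\right) = 4 \cdot \frac{1}{2} = 2$)
$w \left(W{\left(21 \right)} - 470\right) = 2 \left(\left(-8 + 21\right) - 470\right) = 2 \left(13 - 470\right) = 2 \left(-457\right) = -914$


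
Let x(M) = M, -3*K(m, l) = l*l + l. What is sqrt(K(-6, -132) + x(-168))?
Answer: 2*I*sqrt(1483) ≈ 77.02*I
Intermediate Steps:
K(m, l) = -l/3 - l**2/3 (K(m, l) = -(l*l + l)/3 = -(l**2 + l)/3 = -(l + l**2)/3 = -l/3 - l**2/3)
sqrt(K(-6, -132) + x(-168)) = sqrt(-1/3*(-132)*(1 - 132) - 168) = sqrt(-1/3*(-132)*(-131) - 168) = sqrt(-5764 - 168) = sqrt(-5932) = 2*I*sqrt(1483)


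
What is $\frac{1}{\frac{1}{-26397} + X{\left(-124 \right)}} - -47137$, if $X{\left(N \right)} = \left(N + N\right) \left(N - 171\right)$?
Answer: $\frac{91031187438500}{1931204519} \approx 47137.0$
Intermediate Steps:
$X{\left(N \right)} = 2 N \left(-171 + N\right)$
$\frac{1}{\frac{1}{-26397} + X{\left(-124 \right)}} - -47137 = \frac{1}{\frac{1}{-26397} + 2 \left(-124\right) \left(-171 - 124\right)} - -47137 = \frac{1}{- \frac{1}{26397} + 2 \left(-124\right) \left(-295\right)} + 47137 = \frac{1}{- \frac{1}{26397} + 73160} + 47137 = \frac{1}{\frac{1931204519}{26397}} + 47137 = \frac{26397}{1931204519} + 47137 = \frac{91031187438500}{1931204519}$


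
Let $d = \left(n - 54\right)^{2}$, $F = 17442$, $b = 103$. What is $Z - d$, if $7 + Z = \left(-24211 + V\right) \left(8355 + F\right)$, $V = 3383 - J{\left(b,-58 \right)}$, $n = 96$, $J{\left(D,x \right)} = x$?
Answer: $-535805461$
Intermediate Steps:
$V = 3441$ ($V = 3383 - -58 = 3383 + 58 = 3441$)
$Z = -535803697$ ($Z = -7 + \left(-24211 + 3441\right) \left(8355 + 17442\right) = -7 - 535803690 = -535803697$)
$d = 1764$ ($d = \left(96 - 54\right)^{2} = 42^{2} = 1764$)
$Z - d = -535803697 - 1764 = -535805461$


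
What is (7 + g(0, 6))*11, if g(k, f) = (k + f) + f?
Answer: 209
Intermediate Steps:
g(k, f) = k + 2*f (g(k, f) = (f + k) + f = k + 2*f)
(7 + g(0, 6))*11 = (7 + (0 + 2*6))*11 = (7 + (0 + 12))*11 = (7 + 12)*11 = 19*11 = 209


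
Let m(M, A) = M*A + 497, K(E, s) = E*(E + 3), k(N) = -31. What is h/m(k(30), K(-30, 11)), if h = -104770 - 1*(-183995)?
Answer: -79225/24613 ≈ -3.2188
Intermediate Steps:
h = 79225 (h = -104770 + 183995 = 79225)
K(E, s) = E*(3 + E)
m(M, A) = 497 + A*M (m(M, A) = A*M + 497 = 497 + A*M)
h/m(k(30), K(-30, 11)) = 79225/(497 - 30*(3 - 30)*(-31)) = 79225/(497 - 30*(-27)*(-31)) = 79225/(497 + 810*(-31)) = 79225/(497 - 25110) = 79225/(-24613) = 79225*(-1/24613) = -79225/24613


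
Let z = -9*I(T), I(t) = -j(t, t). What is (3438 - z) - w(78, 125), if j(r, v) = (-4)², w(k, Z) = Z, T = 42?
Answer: 3169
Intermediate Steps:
j(r, v) = 16
I(t) = -16 (I(t) = -1*16 = -16)
z = 144 (z = -9*(-16) = 144)
(3438 - z) - w(78, 125) = (3438 - 1*144) - 1*125 = (3438 - 144) - 125 = 3294 - 125 = 3169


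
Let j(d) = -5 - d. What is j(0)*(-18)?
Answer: 90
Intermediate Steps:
j(0)*(-18) = (-5 - 1*0)*(-18) = (-5 + 0)*(-18) = -5*(-18) = 90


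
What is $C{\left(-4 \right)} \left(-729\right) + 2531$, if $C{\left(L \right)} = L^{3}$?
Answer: $49187$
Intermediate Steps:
$C{\left(-4 \right)} \left(-729\right) + 2531 = \left(-4\right)^{3} \left(-729\right) + 2531 = \left(-64\right) \left(-729\right) + 2531 = 46656 + 2531 = 49187$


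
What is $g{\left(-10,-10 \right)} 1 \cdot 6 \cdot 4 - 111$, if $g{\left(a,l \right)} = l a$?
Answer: $2289$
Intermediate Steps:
$g{\left(a,l \right)} = a l$
$g{\left(-10,-10 \right)} 1 \cdot 6 \cdot 4 - 111 = \left(-10\right) \left(-10\right) 1 \cdot 6 \cdot 4 - 111 = 100 \cdot 6 \cdot 4 - 111 = 100 \cdot 24 - 111 = 2400 - 111 = 2289$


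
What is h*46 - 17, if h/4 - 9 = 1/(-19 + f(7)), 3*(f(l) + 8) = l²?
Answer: 6487/4 ≈ 1621.8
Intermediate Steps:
f(l) = -8 + l²/3
h = 285/8 (h = 36 + 4/(-19 + (-8 + (⅓)*7²)) = 36 + 4/(-19 + (-8 + (⅓)*49)) = 36 + 4/(-19 + (-8 + 49/3)) = 36 + 4/(-19 + 25/3) = 36 + 4/(-32/3) = 36 + 4*(-3/32) = 36 - 3/8 = 285/8 ≈ 35.625)
h*46 - 17 = (285/8)*46 - 17 = 6555/4 - 17 = 6487/4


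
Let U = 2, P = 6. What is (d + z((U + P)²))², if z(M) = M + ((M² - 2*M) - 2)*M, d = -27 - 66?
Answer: 64411902025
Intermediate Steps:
d = -93
z(M) = M + M*(-2 + M² - 2*M) (z(M) = M + (-2 + M² - 2*M)*M = M + M*(-2 + M² - 2*M))
(d + z((U + P)²))² = (-93 + (2 + 6)²*(-1 + ((2 + 6)²)² - 2*(2 + 6)²))² = (-93 + 8²*(-1 + (8²)² - 2*8²))² = (-93 + 64*(-1 + 64² - 2*64))² = (-93 + 64*(-1 + 4096 - 128))² = (-93 + 64*3967)² = (-93 + 253888)² = 253795² = 64411902025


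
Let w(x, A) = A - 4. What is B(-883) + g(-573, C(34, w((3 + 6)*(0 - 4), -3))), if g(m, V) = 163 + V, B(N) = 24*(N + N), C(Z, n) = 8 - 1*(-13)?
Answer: -42200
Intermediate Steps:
w(x, A) = -4 + A
C(Z, n) = 21 (C(Z, n) = 8 + 13 = 21)
B(N) = 48*N (B(N) = 24*(2*N) = 48*N)
B(-883) + g(-573, C(34, w((3 + 6)*(0 - 4), -3))) = 48*(-883) + (163 + 21) = -42384 + 184 = -42200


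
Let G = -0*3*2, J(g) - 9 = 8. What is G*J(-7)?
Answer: 0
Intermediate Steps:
J(g) = 17 (J(g) = 9 + 8 = 17)
G = 0 (G = -4*0*2 = 0*2 = 0)
G*J(-7) = 0*17 = 0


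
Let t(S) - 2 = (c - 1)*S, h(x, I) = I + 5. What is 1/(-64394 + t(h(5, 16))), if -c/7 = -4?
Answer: -1/63825 ≈ -1.5668e-5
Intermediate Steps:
c = 28 (c = -7*(-4) = 28)
h(x, I) = 5 + I
t(S) = 2 + 27*S (t(S) = 2 + (28 - 1)*S = 2 + 27*S)
1/(-64394 + t(h(5, 16))) = 1/(-64394 + (2 + 27*(5 + 16))) = 1/(-64394 + (2 + 27*21)) = 1/(-64394 + (2 + 567)) = 1/(-64394 + 569) = 1/(-63825) = -1/63825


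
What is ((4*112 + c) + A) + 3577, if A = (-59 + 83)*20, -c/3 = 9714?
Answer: -24637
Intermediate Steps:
c = -29142 (c = -3*9714 = -29142)
A = 480 (A = 24*20 = 480)
((4*112 + c) + A) + 3577 = ((4*112 - 29142) + 480) + 3577 = ((448 - 29142) + 480) + 3577 = (-28694 + 480) + 3577 = -28214 + 3577 = -24637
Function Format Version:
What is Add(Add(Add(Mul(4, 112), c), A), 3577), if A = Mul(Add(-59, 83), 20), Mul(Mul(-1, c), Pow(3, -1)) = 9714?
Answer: -24637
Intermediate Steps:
c = -29142 (c = Mul(-3, 9714) = -29142)
A = 480 (A = Mul(24, 20) = 480)
Add(Add(Add(Mul(4, 112), c), A), 3577) = Add(Add(Add(Mul(4, 112), -29142), 480), 3577) = Add(Add(Add(448, -29142), 480), 3577) = Add(Add(-28694, 480), 3577) = Add(-28214, 3577) = -24637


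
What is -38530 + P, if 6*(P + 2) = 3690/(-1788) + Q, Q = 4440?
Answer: -22524237/596 ≈ -37792.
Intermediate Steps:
P = 439643/596 (P = -2 + (3690/(-1788) + 4440)/6 = -2 + (3690*(-1/1788) + 4440)/6 = -2 + (-615/298 + 4440)/6 = -2 + (⅙)*(1322505/298) = -2 + 440835/596 = 439643/596 ≈ 737.66)
-38530 + P = -38530 + 439643/596 = -22524237/596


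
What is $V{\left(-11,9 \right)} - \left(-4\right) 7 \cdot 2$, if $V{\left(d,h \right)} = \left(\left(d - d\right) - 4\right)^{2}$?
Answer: $72$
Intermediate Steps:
$V{\left(d,h \right)} = 16$ ($V{\left(d,h \right)} = \left(0 - 4\right)^{2} = \left(-4\right)^{2} = 16$)
$V{\left(-11,9 \right)} - \left(-4\right) 7 \cdot 2 = 16 - \left(-4\right) 7 \cdot 2 = 16 - \left(-28\right) 2 = 16 - -56 = 16 + 56 = 72$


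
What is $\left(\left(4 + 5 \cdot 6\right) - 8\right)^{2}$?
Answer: $676$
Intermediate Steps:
$\left(\left(4 + 5 \cdot 6\right) - 8\right)^{2} = \left(\left(4 + 30\right) - 8\right)^{2} = \left(34 - 8\right)^{2} = 26^{2} = 676$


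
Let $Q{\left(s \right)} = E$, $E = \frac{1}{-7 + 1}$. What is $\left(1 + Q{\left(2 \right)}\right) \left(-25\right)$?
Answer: $- \frac{125}{6} \approx -20.833$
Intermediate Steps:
$E = - \frac{1}{6}$ ($E = \frac{1}{-6} = - \frac{1}{6} \approx -0.16667$)
$Q{\left(s \right)} = - \frac{1}{6}$
$\left(1 + Q{\left(2 \right)}\right) \left(-25\right) = \left(1 - \frac{1}{6}\right) \left(-25\right) = \frac{5}{6} \left(-25\right) = - \frac{125}{6}$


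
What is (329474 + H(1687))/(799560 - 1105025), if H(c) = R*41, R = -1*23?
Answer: -328531/305465 ≈ -1.0755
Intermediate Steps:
R = -23
H(c) = -943 (H(c) = -23*41 = -943)
(329474 + H(1687))/(799560 - 1105025) = (329474 - 943)/(799560 - 1105025) = 328531/(-305465) = 328531*(-1/305465) = -328531/305465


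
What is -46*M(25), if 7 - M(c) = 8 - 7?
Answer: -276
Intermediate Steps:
M(c) = 6 (M(c) = 7 - (8 - 7) = 7 - 1*1 = 7 - 1 = 6)
-46*M(25) = -46*6 = -276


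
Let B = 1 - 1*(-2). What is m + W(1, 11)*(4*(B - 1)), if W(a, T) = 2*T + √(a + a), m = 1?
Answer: 177 + 8*√2 ≈ 188.31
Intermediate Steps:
W(a, T) = 2*T + √2*√a (W(a, T) = 2*T + √(2*a) = 2*T + √2*√a)
B = 3 (B = 1 + 2 = 3)
m + W(1, 11)*(4*(B - 1)) = 1 + (2*11 + √2*√1)*(4*(3 - 1)) = 1 + (22 + √2*1)*(4*2) = 1 + (22 + √2)*8 = 1 + (176 + 8*√2) = 177 + 8*√2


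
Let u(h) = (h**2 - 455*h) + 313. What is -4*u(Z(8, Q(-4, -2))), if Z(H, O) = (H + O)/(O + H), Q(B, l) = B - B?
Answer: 564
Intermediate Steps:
Q(B, l) = 0
Z(H, O) = 1 (Z(H, O) = (H + O)/(H + O) = 1)
u(h) = 313 + h**2 - 455*h
-4*u(Z(8, Q(-4, -2))) = -4*(313 + 1**2 - 455*1) = -4*(313 + 1 - 455) = -4*(-141) = 564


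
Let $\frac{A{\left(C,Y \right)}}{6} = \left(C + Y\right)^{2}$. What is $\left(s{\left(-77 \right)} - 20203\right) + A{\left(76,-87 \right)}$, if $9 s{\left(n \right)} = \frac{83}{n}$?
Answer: $- \frac{13497644}{693} \approx -19477.0$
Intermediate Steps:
$A{\left(C,Y \right)} = 6 \left(C + Y\right)^{2}$
$s{\left(n \right)} = \frac{83}{9 n}$ ($s{\left(n \right)} = \frac{83 \frac{1}{n}}{9} = \frac{83}{9 n}$)
$\left(s{\left(-77 \right)} - 20203\right) + A{\left(76,-87 \right)} = \left(\frac{83}{9 \left(-77\right)} - 20203\right) + 6 \left(76 - 87\right)^{2} = \left(\frac{83}{9} \left(- \frac{1}{77}\right) - 20203\right) + 6 \left(-11\right)^{2} = \left(- \frac{83}{693} - 20203\right) + 6 \cdot 121 = - \frac{14000762}{693} + 726 = - \frac{13497644}{693}$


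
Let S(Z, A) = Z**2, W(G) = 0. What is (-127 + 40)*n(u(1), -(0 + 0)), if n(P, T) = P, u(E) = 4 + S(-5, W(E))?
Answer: -2523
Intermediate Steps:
u(E) = 29 (u(E) = 4 + (-5)**2 = 4 + 25 = 29)
(-127 + 40)*n(u(1), -(0 + 0)) = (-127 + 40)*29 = -87*29 = -2523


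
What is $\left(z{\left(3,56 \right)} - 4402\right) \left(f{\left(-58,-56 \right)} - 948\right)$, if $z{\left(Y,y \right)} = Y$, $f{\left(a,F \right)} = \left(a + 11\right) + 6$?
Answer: $4350611$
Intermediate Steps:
$f{\left(a,F \right)} = 17 + a$ ($f{\left(a,F \right)} = \left(11 + a\right) + 6 = 17 + a$)
$\left(z{\left(3,56 \right)} - 4402\right) \left(f{\left(-58,-56 \right)} - 948\right) = \left(3 - 4402\right) \left(\left(17 - 58\right) - 948\right) = - 4399 \left(-41 - 948\right) = \left(-4399\right) \left(-989\right) = 4350611$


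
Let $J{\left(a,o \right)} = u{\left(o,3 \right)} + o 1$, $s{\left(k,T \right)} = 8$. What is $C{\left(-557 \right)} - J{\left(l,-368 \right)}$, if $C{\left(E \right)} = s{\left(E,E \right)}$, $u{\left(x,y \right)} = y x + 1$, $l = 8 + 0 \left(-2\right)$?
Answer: $1479$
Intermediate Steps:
$l = 8$ ($l = 8 + 0 = 8$)
$u{\left(x,y \right)} = 1 + x y$ ($u{\left(x,y \right)} = x y + 1 = 1 + x y$)
$J{\left(a,o \right)} = 1 + 4 o$ ($J{\left(a,o \right)} = \left(1 + o 3\right) + o 1 = \left(1 + 3 o\right) + o = 1 + 4 o$)
$C{\left(E \right)} = 8$
$C{\left(-557 \right)} - J{\left(l,-368 \right)} = 8 - \left(1 + 4 \left(-368\right)\right) = 8 - \left(1 - 1472\right) = 8 - -1471 = 8 + 1471 = 1479$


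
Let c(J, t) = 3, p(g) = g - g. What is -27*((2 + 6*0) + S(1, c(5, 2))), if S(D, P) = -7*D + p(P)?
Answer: 135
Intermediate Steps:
p(g) = 0
S(D, P) = -7*D (S(D, P) = -7*D + 0 = -7*D)
-27*((2 + 6*0) + S(1, c(5, 2))) = -27*((2 + 6*0) - 7*1) = -27*((2 + 0) - 7) = -27*(2 - 7) = -27*(-5) = 135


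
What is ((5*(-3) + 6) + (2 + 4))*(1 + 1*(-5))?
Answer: 12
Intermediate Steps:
((5*(-3) + 6) + (2 + 4))*(1 + 1*(-5)) = ((-15 + 6) + 6)*(1 - 5) = (-9 + 6)*(-4) = -3*(-4) = 12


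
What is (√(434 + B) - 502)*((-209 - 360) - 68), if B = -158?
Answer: 319774 - 1274*√69 ≈ 3.0919e+5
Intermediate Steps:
(√(434 + B) - 502)*((-209 - 360) - 68) = (√(434 - 158) - 502)*((-209 - 360) - 68) = (√276 - 502)*(-569 - 68) = (2*√69 - 502)*(-637) = (-502 + 2*√69)*(-637) = 319774 - 1274*√69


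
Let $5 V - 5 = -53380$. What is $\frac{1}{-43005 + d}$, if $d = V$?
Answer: $- \frac{1}{53680} \approx -1.8629 \cdot 10^{-5}$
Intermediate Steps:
$V = -10675$ ($V = 1 + \frac{1}{5} \left(-53380\right) = 1 - 10676 = -10675$)
$d = -10675$
$\frac{1}{-43005 + d} = \frac{1}{-43005 - 10675} = \frac{1}{-53680} = - \frac{1}{53680}$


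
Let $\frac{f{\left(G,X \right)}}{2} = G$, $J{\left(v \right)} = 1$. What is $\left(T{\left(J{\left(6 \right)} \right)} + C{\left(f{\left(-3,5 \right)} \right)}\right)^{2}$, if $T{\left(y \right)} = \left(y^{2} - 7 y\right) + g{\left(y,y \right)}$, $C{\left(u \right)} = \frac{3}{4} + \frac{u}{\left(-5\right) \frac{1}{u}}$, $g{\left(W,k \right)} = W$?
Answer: $\frac{52441}{400} \approx 131.1$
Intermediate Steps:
$f{\left(G,X \right)} = 2 G$
$C{\left(u \right)} = \frac{3}{4} - \frac{u^{2}}{5}$ ($C{\left(u \right)} = 3 \cdot \frac{1}{4} + u \left(- \frac{u}{5}\right) = \frac{3}{4} - \frac{u^{2}}{5}$)
$T{\left(y \right)} = y^{2} - 6 y$ ($T{\left(y \right)} = \left(y^{2} - 7 y\right) + y = y^{2} - 6 y$)
$\left(T{\left(J{\left(6 \right)} \right)} + C{\left(f{\left(-3,5 \right)} \right)}\right)^{2} = \left(1 \left(-6 + 1\right) + \left(\frac{3}{4} - \frac{\left(2 \left(-3\right)\right)^{2}}{5}\right)\right)^{2} = \left(1 \left(-5\right) + \left(\frac{3}{4} - \frac{\left(-6\right)^{2}}{5}\right)\right)^{2} = \left(-5 + \left(\frac{3}{4} - \frac{36}{5}\right)\right)^{2} = \left(-5 - \frac{129}{20}\right)^{2} = \left(- \frac{229}{20}\right)^{2} = \frac{52441}{400}$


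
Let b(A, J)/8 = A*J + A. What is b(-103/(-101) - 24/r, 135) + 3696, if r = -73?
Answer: 38068592/7373 ≈ 5163.2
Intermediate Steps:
b(A, J) = 8*A + 8*A*J (b(A, J) = 8*(A*J + A) = 8*(A + A*J) = 8*A + 8*A*J)
b(-103/(-101) - 24/r, 135) + 3696 = 8*(-103/(-101) - 24/(-73))*(1 + 135) + 3696 = 8*(-103*(-1/101) - 24*(-1/73))*136 + 3696 = 8*(103/101 + 24/73)*136 + 3696 = 8*(9943/7373)*136 + 3696 = 10817984/7373 + 3696 = 38068592/7373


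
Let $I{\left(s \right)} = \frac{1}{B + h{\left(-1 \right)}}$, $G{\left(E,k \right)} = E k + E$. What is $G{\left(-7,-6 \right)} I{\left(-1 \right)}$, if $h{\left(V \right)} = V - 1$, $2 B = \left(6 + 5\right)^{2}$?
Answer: $\frac{70}{117} \approx 0.59829$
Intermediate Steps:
$B = \frac{121}{2}$ ($B = \frac{\left(6 + 5\right)^{2}}{2} = \frac{11^{2}}{2} = \frac{1}{2} \cdot 121 = \frac{121}{2} \approx 60.5$)
$h{\left(V \right)} = -1 + V$
$G{\left(E,k \right)} = E + E k$
$I{\left(s \right)} = \frac{2}{117}$ ($I{\left(s \right)} = \frac{1}{\frac{121}{2} - 2} = \frac{1}{\frac{117}{2}} = \frac{2}{117}$)
$G{\left(-7,-6 \right)} I{\left(-1 \right)} = - 7 \left(1 - 6\right) \frac{2}{117} = \left(-7\right) \left(-5\right) \frac{2}{117} = 35 \cdot \frac{2}{117} = \frac{70}{117}$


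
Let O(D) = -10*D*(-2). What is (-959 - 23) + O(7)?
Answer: -842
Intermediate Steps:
O(D) = 20*D (O(D) = -(-20)*D = 20*D)
(-959 - 23) + O(7) = (-959 - 23) + 20*7 = -982 + 140 = -842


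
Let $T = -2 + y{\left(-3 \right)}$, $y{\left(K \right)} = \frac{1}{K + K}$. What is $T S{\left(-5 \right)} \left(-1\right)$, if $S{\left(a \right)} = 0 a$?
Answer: $0$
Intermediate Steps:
$S{\left(a \right)} = 0$
$y{\left(K \right)} = \frac{1}{2 K}$
$T = - \frac{13}{6}$ ($T = -2 + \frac{1}{2 \left(-3\right)} = -2 + \frac{1}{2} \left(- \frac{1}{3}\right) = -2 - \frac{1}{6} = - \frac{13}{6} \approx -2.1667$)
$T S{\left(-5 \right)} \left(-1\right) = \left(- \frac{13}{6}\right) 0 \left(-1\right) = 0 \left(-1\right) = 0$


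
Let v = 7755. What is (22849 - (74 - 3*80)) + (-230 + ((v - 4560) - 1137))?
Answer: 24843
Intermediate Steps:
(22849 - (74 - 3*80)) + (-230 + ((v - 4560) - 1137)) = (22849 - (74 - 3*80)) + (-230 + ((7755 - 4560) - 1137)) = (22849 - (74 - 240)) + (-230 + (3195 - 1137)) = (22849 - 1*(-166)) + (-230 + 2058) = (22849 + 166) + 1828 = 23015 + 1828 = 24843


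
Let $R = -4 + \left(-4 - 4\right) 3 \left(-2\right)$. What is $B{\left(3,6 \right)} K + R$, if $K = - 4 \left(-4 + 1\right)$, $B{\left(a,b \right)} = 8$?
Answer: $140$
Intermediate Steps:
$K = 12$ ($K = \left(-4\right) \left(-3\right) = 12$)
$R = 44$ ($R = -4 - -48 = -4 + 48 = 44$)
$B{\left(3,6 \right)} K + R = 8 \cdot 12 + 44 = 96 + 44 = 140$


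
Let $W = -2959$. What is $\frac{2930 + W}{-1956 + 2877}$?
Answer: $- \frac{29}{921} \approx -0.031488$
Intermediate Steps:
$\frac{2930 + W}{-1956 + 2877} = \frac{2930 - 2959}{-1956 + 2877} = - \frac{29}{921}$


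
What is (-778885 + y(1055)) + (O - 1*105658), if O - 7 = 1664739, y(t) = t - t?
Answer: 780203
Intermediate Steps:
y(t) = 0
O = 1664746 (O = 7 + 1664739 = 1664746)
(-778885 + y(1055)) + (O - 1*105658) = (-778885 + 0) + (1664746 - 1*105658) = -778885 + (1664746 - 105658) = -778885 + 1559088 = 780203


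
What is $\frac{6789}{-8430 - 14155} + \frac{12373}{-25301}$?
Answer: $- \frac{451212694}{571423085} \approx -0.78963$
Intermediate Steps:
$\frac{6789}{-8430 - 14155} + \frac{12373}{-25301} = \frac{6789}{-22585} + 12373 \left(- \frac{1}{25301}\right) = 6789 \left(- \frac{1}{22585}\right) - \frac{12373}{25301} = - \frac{6789}{22585} - \frac{12373}{25301} = - \frac{451212694}{571423085}$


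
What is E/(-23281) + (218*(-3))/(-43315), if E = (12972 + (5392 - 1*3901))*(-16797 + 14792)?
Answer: 1256077239999/1008416515 ≈ 1245.6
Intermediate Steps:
E = -28998315 (E = (12972 + (5392 - 3901))*(-2005) = (12972 + 1491)*(-2005) = 14463*(-2005) = -28998315)
E/(-23281) + (218*(-3))/(-43315) = -28998315/(-23281) + (218*(-3))/(-43315) = -28998315*(-1/23281) - 654*(-1/43315) = 28998315/23281 + 654/43315 = 1256077239999/1008416515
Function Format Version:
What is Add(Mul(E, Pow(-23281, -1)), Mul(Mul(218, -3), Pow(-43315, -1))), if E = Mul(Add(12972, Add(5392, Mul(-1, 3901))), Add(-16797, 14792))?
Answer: Rational(1256077239999, 1008416515) ≈ 1245.6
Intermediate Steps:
E = -28998315 (E = Mul(Add(12972, Add(5392, -3901)), -2005) = Mul(Add(12972, 1491), -2005) = Mul(14463, -2005) = -28998315)
Add(Mul(E, Pow(-23281, -1)), Mul(Mul(218, -3), Pow(-43315, -1))) = Add(Mul(-28998315, Pow(-23281, -1)), Mul(Mul(218, -3), Pow(-43315, -1))) = Add(Mul(-28998315, Rational(-1, 23281)), Mul(-654, Rational(-1, 43315))) = Add(Rational(28998315, 23281), Rational(654, 43315)) = Rational(1256077239999, 1008416515)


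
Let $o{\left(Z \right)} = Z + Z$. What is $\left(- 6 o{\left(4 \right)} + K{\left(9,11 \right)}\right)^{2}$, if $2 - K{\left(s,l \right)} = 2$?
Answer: $2304$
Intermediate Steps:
$K{\left(s,l \right)} = 0$ ($K{\left(s,l \right)} = 2 - 2 = 0$)
$o{\left(Z \right)} = 2 Z$
$\left(- 6 o{\left(4 \right)} + K{\left(9,11 \right)}\right)^{2} = \left(- 6 \cdot 2 \cdot 4 + 0\right)^{2} = \left(\left(-6\right) 8 + 0\right)^{2} = \left(-48 + 0\right)^{2} = \left(-48\right)^{2} = 2304$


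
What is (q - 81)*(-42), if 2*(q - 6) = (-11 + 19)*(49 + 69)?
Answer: -16674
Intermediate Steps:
q = 478 (q = 6 + ((-11 + 19)*(49 + 69))/2 = 6 + (8*118)/2 = 6 + (½)*944 = 6 + 472 = 478)
(q - 81)*(-42) = (478 - 81)*(-42) = 397*(-42) = -16674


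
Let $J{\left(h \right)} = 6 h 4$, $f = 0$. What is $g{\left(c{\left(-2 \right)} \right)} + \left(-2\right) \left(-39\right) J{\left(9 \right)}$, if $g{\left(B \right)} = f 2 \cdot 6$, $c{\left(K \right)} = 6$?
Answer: $16848$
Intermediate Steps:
$g{\left(B \right)} = 0$ ($g{\left(B \right)} = 0 \cdot 2 \cdot 6 = 0 \cdot 6 = 0$)
$J{\left(h \right)} = 24 h$
$g{\left(c{\left(-2 \right)} \right)} + \left(-2\right) \left(-39\right) J{\left(9 \right)} = 0 + \left(-2\right) \left(-39\right) 24 \cdot 9 = 0 + 78 \cdot 216 = 0 + 16848 = 16848$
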